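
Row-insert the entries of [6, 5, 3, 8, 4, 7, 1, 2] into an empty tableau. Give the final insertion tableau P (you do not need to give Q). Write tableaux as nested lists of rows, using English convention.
P = [[1, 2, 7], [3, 4], [5, 8], [6]]

Insert 6: appended to row 1. P = [[6]].
Insert 5: 5 bumps 6 from row 1; 6 starts row 2. P = [[5], [6]].
Insert 3: 3 bumps 5 from row 1; 5 bumps 6 from row 2; 6 starts row 3. P = [[3], [5], [6]].
Insert 8: appended to row 1. P = [[3, 8], [5], [6]].
Insert 4: 4 bumps 8 from row 1; 8 appends to row 2. P = [[3, 4], [5, 8], [6]].
Insert 7: appended to row 1. P = [[3, 4, 7], [5, 8], [6]].
Insert 1: 1 bumps 3 from row 1; 3 bumps 5 from row 2; 5 bumps 6 from row 3; 6 starts row 4. P = [[1, 4, 7], [3, 8], [5], [6]].
Insert 2: 2 bumps 4 from row 1; 4 bumps 8 from row 2; 8 appends to row 3. P = [[1, 2, 7], [3, 4], [5, 8], [6]].

So P = [[1, 2, 7], [3, 4], [5, 8], [6]].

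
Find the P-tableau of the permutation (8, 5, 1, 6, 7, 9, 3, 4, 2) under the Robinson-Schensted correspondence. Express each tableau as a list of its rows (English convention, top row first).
After inserting 8: P = [[8]].
After inserting 5: P = [[5], [8]].
After inserting 1: P = [[1], [5], [8]].
After inserting 6: P = [[1, 6], [5], [8]].
After inserting 7: P = [[1, 6, 7], [5], [8]].
After inserting 9: P = [[1, 6, 7, 9], [5], [8]].
After inserting 3: P = [[1, 3, 7, 9], [5, 6], [8]].
After inserting 4: P = [[1, 3, 4, 9], [5, 6, 7], [8]].
After inserting 2: P = [[1, 2, 4, 9], [3, 6, 7], [5], [8]].

So P = [[1, 2, 4, 9], [3, 6, 7], [5], [8]].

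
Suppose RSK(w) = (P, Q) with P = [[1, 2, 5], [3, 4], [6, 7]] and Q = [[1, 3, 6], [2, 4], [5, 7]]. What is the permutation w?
6 3 7 4 1 5 2

Reverse the RSK construction: for i from n down to 1, find the cell of Q containing i, remove the entry at that cell from P, and reverse-bump it up through P; the value ejected from row 1 is w(i).

Step i=7: Q has 7 at row 3, column 2; remove 7 from row 3 of P and reverse-bump: 7 enters row 2 and ejects 4; 4 enters row 1 and ejects 2. So w(7) = 2. P is now [[1, 4, 5], [3, 7], [6]].
Step i=6: Q has 6 at row 1, column 3; remove that cell from P, ejecting 5. So w(6) = 5. P is now [[1, 4], [3, 7], [6]].
Step i=5: Q has 5 at row 3, column 1; remove 6 from row 3 of P and reverse-bump: 6 enters row 2 and ejects 3; 3 enters row 1 and ejects 1. So w(5) = 1. P is now [[3, 4], [6, 7]].
Step i=4: Q has 4 at row 2, column 2; remove 7 from row 2 of P and reverse-bump: 7 enters row 1 and ejects 4. So w(4) = 4. P is now [[3, 7], [6]].
Step i=3: Q has 3 at row 1, column 2; remove that cell from P, ejecting 7. So w(3) = 7. P is now [[3], [6]].
Step i=2: Q has 2 at row 2, column 1; remove 6 from row 2 of P and reverse-bump: 6 enters row 1 and ejects 3. So w(2) = 3. P is now [[6]].
Step i=1: Q has 1 at row 1, column 1; remove that cell from P, ejecting 6. So w(1) = 6. P is now [].

So w = 6 3 7 4 1 5 2.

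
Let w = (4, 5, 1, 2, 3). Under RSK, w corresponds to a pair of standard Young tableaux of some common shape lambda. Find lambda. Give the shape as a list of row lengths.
[3, 2]

Row-insert each entry into an empty tableau.

After inserting 4: P = [[4]].
After inserting 5: P = [[4, 5]].
After inserting 1: P = [[1, 5], [4]].
After inserting 2: P = [[1, 2], [4, 5]].
After inserting 3: P = [[1, 2, 3], [4, 5]].

The final insertion tableau P = [[1, 2, 3], [4, 5]] has shape [3, 2].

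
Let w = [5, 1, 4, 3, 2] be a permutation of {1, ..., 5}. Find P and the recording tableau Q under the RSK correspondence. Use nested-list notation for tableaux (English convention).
Insert each entry of the permutation into P by Schensted row insertion, recording in Q the position of each new cell.

Insert 5: appended to row 1. P = [[5]].
Insert 1: 1 bumps 5 from row 1; 5 starts row 2. P = [[1], [5]].
Insert 4: appended to row 1. P = [[1, 4], [5]].
Insert 3: 3 bumps 4 from row 1; 4 bumps 5 from row 2; 5 starts row 3. P = [[1, 3], [4], [5]].
Insert 2: 2 bumps 3 from row 1; 3 bumps 4 from row 2; 4 bumps 5 from row 3; 5 starts row 4. P = [[1, 2], [3], [4], [5]].

So P = [[1, 2], [3], [4], [5]], Q = [[1, 3], [2], [4], [5]].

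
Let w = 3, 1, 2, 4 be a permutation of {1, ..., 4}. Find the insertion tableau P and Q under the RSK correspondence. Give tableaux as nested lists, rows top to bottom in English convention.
Insert each entry of the permutation into P by Schensted row insertion, recording in Q the position of each new cell.

After inserting 3: P = [[3]].
After inserting 1: P = [[1], [3]].
After inserting 2: P = [[1, 2], [3]].
After inserting 4: P = [[1, 2, 4], [3]].

So P = [[1, 2, 4], [3]], Q = [[1, 3, 4], [2]].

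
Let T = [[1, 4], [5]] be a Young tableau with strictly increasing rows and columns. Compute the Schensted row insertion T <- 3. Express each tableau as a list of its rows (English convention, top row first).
In row 1, 3 replaces 4 (the leftmost entry greater than 3); 4 is bumped to row 2. In row 2, 4 replaces 5 (the leftmost entry greater than 4); 5 is bumped to row 3. 5 starts a new row 3. The new tableau is [[1, 3], [4], [5]].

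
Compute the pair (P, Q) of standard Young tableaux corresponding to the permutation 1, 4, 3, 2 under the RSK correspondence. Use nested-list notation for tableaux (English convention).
Insert each entry of the permutation into P by Schensted row insertion, recording in Q the position of each new cell.

Insert 1: appended to row 1. P = [[1]].
Insert 4: appended to row 1. P = [[1, 4]].
Insert 3: 3 bumps 4 from row 1; 4 starts row 2. P = [[1, 3], [4]].
Insert 2: 2 bumps 3 from row 1; 3 bumps 4 from row 2; 4 starts row 3. P = [[1, 2], [3], [4]].

So P = [[1, 2], [3], [4]], Q = [[1, 2], [3], [4]].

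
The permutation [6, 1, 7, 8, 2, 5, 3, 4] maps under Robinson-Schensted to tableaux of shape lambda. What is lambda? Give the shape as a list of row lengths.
RSK row insertion gives P = [[1, 2, 3, 4], [5, 7, 8], [6]], which has shape [4, 3, 1].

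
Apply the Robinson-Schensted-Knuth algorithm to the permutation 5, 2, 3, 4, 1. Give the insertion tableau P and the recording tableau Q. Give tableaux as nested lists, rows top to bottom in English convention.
P = [[1, 3, 4], [2], [5]], Q = [[1, 3, 4], [2], [5]]

Insert each entry of the permutation into P by Schensted row insertion, recording in Q the position of each new cell.

After inserting 5: P = [[5]].
After inserting 2: P = [[2], [5]].
After inserting 3: P = [[2, 3], [5]].
After inserting 4: P = [[2, 3, 4], [5]].
After inserting 1: P = [[1, 3, 4], [2], [5]].

So P = [[1, 3, 4], [2], [5]], Q = [[1, 3, 4], [2], [5]].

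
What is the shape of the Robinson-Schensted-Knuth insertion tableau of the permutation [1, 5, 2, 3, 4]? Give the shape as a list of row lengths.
[4, 1]

Row-insert each entry into an empty tableau.

After inserting 1: P = [[1]].
After inserting 5: P = [[1, 5]].
After inserting 2: P = [[1, 2], [5]].
After inserting 3: P = [[1, 2, 3], [5]].
After inserting 4: P = [[1, 2, 3, 4], [5]].

The final insertion tableau P = [[1, 2, 3, 4], [5]] has shape [4, 1].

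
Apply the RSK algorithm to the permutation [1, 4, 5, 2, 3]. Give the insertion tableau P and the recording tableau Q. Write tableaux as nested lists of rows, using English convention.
P = [[1, 2, 3], [4, 5]], Q = [[1, 2, 3], [4, 5]]

Insert each entry of the permutation into P by Schensted row insertion, recording in Q the position of each new cell.

After inserting 1: P = [[1]].
After inserting 4: P = [[1, 4]].
After inserting 5: P = [[1, 4, 5]].
After inserting 2: P = [[1, 2, 5], [4]].
After inserting 3: P = [[1, 2, 3], [4, 5]].

So P = [[1, 2, 3], [4, 5]], Q = [[1, 2, 3], [4, 5]].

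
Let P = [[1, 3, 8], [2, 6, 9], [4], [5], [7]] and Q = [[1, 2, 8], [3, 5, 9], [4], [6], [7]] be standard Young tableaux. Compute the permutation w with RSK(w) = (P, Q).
Reverse RSK: for i = n, n-1, ..., 1, locate i in Q, remove the corresponding corner cell from P, and reverse-bump its entry up through P; the value ejected from row 1 is w(i).

So w = 5 7 6 2 4 3 1 9 8.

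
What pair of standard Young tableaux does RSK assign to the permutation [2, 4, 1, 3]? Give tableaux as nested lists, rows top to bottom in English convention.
P = [[1, 3], [2, 4]], Q = [[1, 2], [3, 4]]

Insert each entry of the permutation into P by Schensted row insertion, recording in Q the position of each new cell.

Insert 2: appended to row 1. P = [[2]], Q = [[1]].
Insert 4: appended to row 1. P = [[2, 4]], Q = [[1, 2]].
Insert 1: 1 bumps 2 from row 1; 2 starts row 2. P = [[1, 4], [2]], Q = [[1, 2], [3]].
Insert 3: 3 bumps 4 from row 1; 4 appends to row 2. P = [[1, 3], [2, 4]], Q = [[1, 2], [3, 4]].

So P = [[1, 3], [2, 4]], Q = [[1, 2], [3, 4]].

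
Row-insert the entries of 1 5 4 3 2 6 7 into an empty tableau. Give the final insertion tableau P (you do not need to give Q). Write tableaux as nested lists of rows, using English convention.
P = [[1, 2, 6, 7], [3], [4], [5]]

Insert 1: appended to row 1. P = [[1]].
Insert 5: appended to row 1. P = [[1, 5]].
Insert 4: 4 bumps 5 from row 1; 5 starts row 2. P = [[1, 4], [5]].
Insert 3: 3 bumps 4 from row 1; 4 bumps 5 from row 2; 5 starts row 3. P = [[1, 3], [4], [5]].
Insert 2: 2 bumps 3 from row 1; 3 bumps 4 from row 2; 4 bumps 5 from row 3; 5 starts row 4. P = [[1, 2], [3], [4], [5]].
Insert 6: appended to row 1. P = [[1, 2, 6], [3], [4], [5]].
Insert 7: appended to row 1. P = [[1, 2, 6, 7], [3], [4], [5]].

So P = [[1, 2, 6, 7], [3], [4], [5]].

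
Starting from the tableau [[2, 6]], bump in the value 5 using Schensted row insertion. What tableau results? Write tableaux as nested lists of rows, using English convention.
[[2, 5], [6]]

In row 1, 5 replaces 6 (the leftmost entry greater than 5); 6 is bumped to row 2. 6 starts a new row 2. The new tableau is [[2, 5], [6]].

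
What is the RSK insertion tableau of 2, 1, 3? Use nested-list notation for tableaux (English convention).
P = [[1, 3], [2]]

Insert 2: appended to row 1. P = [[2]].
Insert 1: 1 bumps 2 from row 1; 2 starts row 2. P = [[1], [2]].
Insert 3: appended to row 1. P = [[1, 3], [2]].

So P = [[1, 3], [2]].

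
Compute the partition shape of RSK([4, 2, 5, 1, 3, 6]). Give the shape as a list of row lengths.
Row-insert each entry into an empty tableau.

After inserting 4: P = [[4]].
After inserting 2: P = [[2], [4]].
After inserting 5: P = [[2, 5], [4]].
After inserting 1: P = [[1, 5], [2], [4]].
After inserting 3: P = [[1, 3], [2, 5], [4]].
After inserting 6: P = [[1, 3, 6], [2, 5], [4]].

The final insertion tableau P = [[1, 3, 6], [2, 5], [4]] has shape [3, 2, 1].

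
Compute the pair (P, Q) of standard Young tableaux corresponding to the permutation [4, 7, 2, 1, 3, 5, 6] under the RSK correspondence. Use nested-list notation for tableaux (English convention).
Insert each entry of the permutation into P by Schensted row insertion, recording in Q the position of each new cell.

Insert 4: appended to row 1. P = [[4]], Q = [[1]].
Insert 7: appended to row 1. P = [[4, 7]], Q = [[1, 2]].
Insert 2: 2 bumps 4 from row 1; 4 starts row 2. P = [[2, 7], [4]], Q = [[1, 2], [3]].
Insert 1: 1 bumps 2 from row 1; 2 bumps 4 from row 2; 4 starts row 3. P = [[1, 7], [2], [4]], Q = [[1, 2], [3], [4]].
Insert 3: 3 bumps 7 from row 1; 7 appends to row 2. P = [[1, 3], [2, 7], [4]], Q = [[1, 2], [3, 5], [4]].
Insert 5: appended to row 1. P = [[1, 3, 5], [2, 7], [4]], Q = [[1, 2, 6], [3, 5], [4]].
Insert 6: appended to row 1. P = [[1, 3, 5, 6], [2, 7], [4]], Q = [[1, 2, 6, 7], [3, 5], [4]].

So P = [[1, 3, 5, 6], [2, 7], [4]], Q = [[1, 2, 6, 7], [3, 5], [4]].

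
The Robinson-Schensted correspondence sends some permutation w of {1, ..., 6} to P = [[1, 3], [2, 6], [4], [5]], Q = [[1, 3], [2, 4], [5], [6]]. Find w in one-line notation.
Reverse RSK: for i = n, n-1, ..., 1, locate i in Q, remove the corresponding corner cell from P, and reverse-bump its entry up through P; the value ejected from row 1 is w(i).

So w = 5 2 6 4 3 1.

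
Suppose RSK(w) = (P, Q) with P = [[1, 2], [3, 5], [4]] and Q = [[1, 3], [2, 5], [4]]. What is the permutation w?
4 3 5 1 2

Reverse the RSK construction: for i from n down to 1, find the cell of Q containing i, remove the entry at that cell from P, and reverse-bump it up through P; the value ejected from row 1 is w(i).

Step i=5: Q has 5 at row 2, column 2; remove 5 from row 2 of P and reverse-bump: 5 enters row 1 and ejects 2. So w(5) = 2. P is now [[1, 5], [3], [4]].
Step i=4: Q has 4 at row 3, column 1; remove 4 from row 3 of P and reverse-bump: 4 enters row 2 and ejects 3; 3 enters row 1 and ejects 1. So w(4) = 1. P is now [[3, 5], [4]].
Step i=3: Q has 3 at row 1, column 2; remove that cell from P, ejecting 5. So w(3) = 5. P is now [[3], [4]].
Step i=2: Q has 2 at row 2, column 1; remove 4 from row 2 of P and reverse-bump: 4 enters row 1 and ejects 3. So w(2) = 3. P is now [[4]].
Step i=1: Q has 1 at row 1, column 1; remove that cell from P, ejecting 4. So w(1) = 4. P is now [].

So w = 4 3 5 1 2.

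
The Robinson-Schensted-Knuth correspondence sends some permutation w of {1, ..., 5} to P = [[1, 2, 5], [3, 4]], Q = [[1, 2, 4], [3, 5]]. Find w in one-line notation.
Reverse RSK: for i = n, n-1, ..., 1, locate i in Q, remove the corresponding corner cell from P, and reverse-bump its entry up through P; the value ejected from row 1 is w(i).

So w = 3 4 1 5 2.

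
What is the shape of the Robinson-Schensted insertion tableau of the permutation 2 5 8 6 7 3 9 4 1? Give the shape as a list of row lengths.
[5, 2, 1, 1]

Row-insert each entry into an empty tableau.

After inserting 2: P = [[2]].
After inserting 5: P = [[2, 5]].
After inserting 8: P = [[2, 5, 8]].
After inserting 6: P = [[2, 5, 6], [8]].
After inserting 7: P = [[2, 5, 6, 7], [8]].
After inserting 3: P = [[2, 3, 6, 7], [5], [8]].
After inserting 9: P = [[2, 3, 6, 7, 9], [5], [8]].
After inserting 4: P = [[2, 3, 4, 7, 9], [5, 6], [8]].
After inserting 1: P = [[1, 3, 4, 7, 9], [2, 6], [5], [8]].

The final insertion tableau P = [[1, 3, 4, 7, 9], [2, 6], [5], [8]] has shape [5, 2, 1, 1].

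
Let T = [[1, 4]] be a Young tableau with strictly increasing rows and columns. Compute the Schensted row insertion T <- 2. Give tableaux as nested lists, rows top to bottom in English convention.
[[1, 2], [4]]

In row 1, 2 replaces 4 (the leftmost entry greater than 2); 4 is bumped to row 2. 4 starts a new row 2. The new tableau is [[1, 2], [4]].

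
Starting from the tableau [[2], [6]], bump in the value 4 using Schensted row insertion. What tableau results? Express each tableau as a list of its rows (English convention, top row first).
[[2, 4], [6]]

4 is larger than every entry of row 1, so it is appended to row 1. The new tableau is [[2, 4], [6]].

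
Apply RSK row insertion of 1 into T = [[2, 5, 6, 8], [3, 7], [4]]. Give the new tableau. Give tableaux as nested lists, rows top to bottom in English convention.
[[1, 5, 6, 8], [2, 7], [3], [4]]

In row 1, 1 replaces 2 (the leftmost entry greater than 1); 2 is bumped to row 2. In row 2, 2 replaces 3 (the leftmost entry greater than 2); 3 is bumped to row 3. In row 3, 3 replaces 4 (the leftmost entry greater than 3); 4 is bumped to row 4. 4 starts a new row 4. The new tableau is [[1, 5, 6, 8], [2, 7], [3], [4]].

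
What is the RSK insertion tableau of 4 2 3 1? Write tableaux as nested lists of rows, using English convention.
Insert 4: appended to row 1. P = [[4]].
Insert 2: 2 bumps 4 from row 1; 4 starts row 2. P = [[2], [4]].
Insert 3: appended to row 1. P = [[2, 3], [4]].
Insert 1: 1 bumps 2 from row 1; 2 bumps 4 from row 2; 4 starts row 3. P = [[1, 3], [2], [4]].

So P = [[1, 3], [2], [4]].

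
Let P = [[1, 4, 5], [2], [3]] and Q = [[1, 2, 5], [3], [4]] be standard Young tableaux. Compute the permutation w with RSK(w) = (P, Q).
Reverse RSK: for i = n, n-1, ..., 1, locate i in Q, remove the corresponding corner cell from P, and reverse-bump its entry up through P; the value ejected from row 1 is w(i).

So w = 3 4 2 1 5.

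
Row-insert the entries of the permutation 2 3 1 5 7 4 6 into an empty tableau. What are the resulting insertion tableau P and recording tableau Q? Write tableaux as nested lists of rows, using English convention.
P = [[1, 3, 4, 6], [2, 5, 7]], Q = [[1, 2, 4, 5], [3, 6, 7]]

Insert each entry of the permutation into P by Schensted row insertion, recording in Q the position of each new cell.

Insert 2: appended to row 1. P = [[2]], Q = [[1]].
Insert 3: appended to row 1. P = [[2, 3]], Q = [[1, 2]].
Insert 1: 1 bumps 2 from row 1; 2 starts row 2. P = [[1, 3], [2]], Q = [[1, 2], [3]].
Insert 5: appended to row 1. P = [[1, 3, 5], [2]], Q = [[1, 2, 4], [3]].
Insert 7: appended to row 1. P = [[1, 3, 5, 7], [2]], Q = [[1, 2, 4, 5], [3]].
Insert 4: 4 bumps 5 from row 1; 5 appends to row 2. P = [[1, 3, 4, 7], [2, 5]], Q = [[1, 2, 4, 5], [3, 6]].
Insert 6: 6 bumps 7 from row 1; 7 appends to row 2. P = [[1, 3, 4, 6], [2, 5, 7]], Q = [[1, 2, 4, 5], [3, 6, 7]].

So P = [[1, 3, 4, 6], [2, 5, 7]], Q = [[1, 2, 4, 5], [3, 6, 7]].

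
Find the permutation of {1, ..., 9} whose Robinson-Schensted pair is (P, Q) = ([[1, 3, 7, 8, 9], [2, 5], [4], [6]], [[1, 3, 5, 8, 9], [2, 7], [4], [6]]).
Reverse the RSK construction: for i from n down to 1, find the cell of Q containing i, remove the entry at that cell from P, and reverse-bump it up through P; the value ejected from row 1 is w(i).

Step i=9: Q has 9 at row 1, column 5; remove that cell from P, ejecting 9. So w(9) = 9. P is now [[1, 3, 7, 8], [2, 5], [4], [6]].
Step i=8: Q has 8 at row 1, column 4; remove that cell from P, ejecting 8. So w(8) = 8. P is now [[1, 3, 7], [2, 5], [4], [6]].
Step i=7: Q has 7 at row 2, column 2; remove 5 from row 2 of P and reverse-bump: 5 enters row 1 and ejects 3. So w(7) = 3. P is now [[1, 5, 7], [2], [4], [6]].
Step i=6: Q has 6 at row 4, column 1; remove 6 from row 4 of P and reverse-bump: 6 enters row 3 and ejects 4; 4 enters row 2 and ejects 2; 2 enters row 1 and ejects 1. So w(6) = 1. P is now [[2, 5, 7], [4], [6]].
Step i=5: Q has 5 at row 1, column 3; remove that cell from P, ejecting 7. So w(5) = 7. P is now [[2, 5], [4], [6]].
Step i=4: Q has 4 at row 3, column 1; remove 6 from row 3 of P and reverse-bump: 6 enters row 2 and ejects 4; 4 enters row 1 and ejects 2. So w(4) = 2. P is now [[4, 5], [6]].
Step i=3: Q has 3 at row 1, column 2; remove that cell from P, ejecting 5. So w(3) = 5. P is now [[4], [6]].
Step i=2: Q has 2 at row 2, column 1; remove 6 from row 2 of P and reverse-bump: 6 enters row 1 and ejects 4. So w(2) = 4. P is now [[6]].
Step i=1: Q has 1 at row 1, column 1; remove that cell from P, ejecting 6. So w(1) = 6. P is now [].

So w = 6 4 5 2 7 1 3 8 9.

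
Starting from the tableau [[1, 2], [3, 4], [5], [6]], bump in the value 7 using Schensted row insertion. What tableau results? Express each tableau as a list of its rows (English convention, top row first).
[[1, 2, 7], [3, 4], [5], [6]]

7 is larger than every entry of row 1, so it is appended to row 1. The new tableau is [[1, 2, 7], [3, 4], [5], [6]].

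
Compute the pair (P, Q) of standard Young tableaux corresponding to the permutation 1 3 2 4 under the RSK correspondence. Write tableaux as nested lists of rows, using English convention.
Insert each entry of the permutation into P by Schensted row insertion, recording in Q the position of each new cell.

Insert 1: appended to row 1. P = [[1]], Q = [[1]].
Insert 3: appended to row 1. P = [[1, 3]], Q = [[1, 2]].
Insert 2: 2 bumps 3 from row 1; 3 starts row 2. P = [[1, 2], [3]], Q = [[1, 2], [3]].
Insert 4: appended to row 1. P = [[1, 2, 4], [3]], Q = [[1, 2, 4], [3]].

So P = [[1, 2, 4], [3]], Q = [[1, 2, 4], [3]].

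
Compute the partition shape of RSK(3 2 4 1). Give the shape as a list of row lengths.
[2, 1, 1]

Row-insert each entry into an empty tableau.

After inserting 3: P = [[3]].
After inserting 2: P = [[2], [3]].
After inserting 4: P = [[2, 4], [3]].
After inserting 1: P = [[1, 4], [2], [3]].

The final insertion tableau P = [[1, 4], [2], [3]] has shape [2, 1, 1].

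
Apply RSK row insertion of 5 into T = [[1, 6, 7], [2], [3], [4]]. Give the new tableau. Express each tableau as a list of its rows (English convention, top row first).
In row 1, 5 replaces 6 (the leftmost entry greater than 5); 6 is bumped to row 2. 6 is appended to row 2. The new tableau is [[1, 5, 7], [2, 6], [3], [4]].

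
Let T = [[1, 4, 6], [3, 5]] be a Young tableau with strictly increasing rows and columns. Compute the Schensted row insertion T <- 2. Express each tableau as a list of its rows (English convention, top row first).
[[1, 2, 6], [3, 4], [5]]

In row 1, 2 replaces 4 (the leftmost entry greater than 2); 4 is bumped to row 2. In row 2, 4 replaces 5 (the leftmost entry greater than 4); 5 is bumped to row 3. 5 starts a new row 3. The new tableau is [[1, 2, 6], [3, 4], [5]].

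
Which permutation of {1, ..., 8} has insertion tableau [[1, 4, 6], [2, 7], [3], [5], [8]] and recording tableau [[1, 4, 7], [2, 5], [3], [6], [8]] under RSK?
Reverse the RSK construction: for i from n down to 1, find the cell of Q containing i, remove the entry at that cell from P, and reverse-bump it up through P; the value ejected from row 1 is w(i).

Step i=8: Q has 8 at row 5, column 1; remove 8 from row 5 of P and reverse-bump: 8 enters row 4 and ejects 5; 5 enters row 3 and ejects 3; 3 enters row 2 and ejects 2; 2 enters row 1 and ejects 1. So w(8) = 1. P is now [[2, 4, 6], [3, 7], [5], [8]].
Step i=7: Q has 7 at row 1, column 3; remove that cell from P, ejecting 6. So w(7) = 6. P is now [[2, 4], [3, 7], [5], [8]].
Step i=6: Q has 6 at row 4, column 1; remove 8 from row 4 of P and reverse-bump: 8 enters row 3 and ejects 5; 5 enters row 2 and ejects 3; 3 enters row 1 and ejects 2. So w(6) = 2. P is now [[3, 4], [5, 7], [8]].
Step i=5: Q has 5 at row 2, column 2; remove 7 from row 2 of P and reverse-bump: 7 enters row 1 and ejects 4. So w(5) = 4. P is now [[3, 7], [5], [8]].
Step i=4: Q has 4 at row 1, column 2; remove that cell from P, ejecting 7. So w(4) = 7. P is now [[3], [5], [8]].
Step i=3: Q has 3 at row 3, column 1; remove 8 from row 3 of P and reverse-bump: 8 enters row 2 and ejects 5; 5 enters row 1 and ejects 3. So w(3) = 3. P is now [[5], [8]].
Step i=2: Q has 2 at row 2, column 1; remove 8 from row 2 of P and reverse-bump: 8 enters row 1 and ejects 5. So w(2) = 5. P is now [[8]].
Step i=1: Q has 1 at row 1, column 1; remove that cell from P, ejecting 8. So w(1) = 8. P is now [].

So w = 8 5 3 7 4 2 6 1.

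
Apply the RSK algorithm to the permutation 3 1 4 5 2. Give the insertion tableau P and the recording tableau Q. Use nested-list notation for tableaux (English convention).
P = [[1, 2, 5], [3, 4]], Q = [[1, 3, 4], [2, 5]]

Insert each entry of the permutation into P by Schensted row insertion, recording in Q the position of each new cell.

Insert 3: appended to row 1. P = [[3]], Q = [[1]].
Insert 1: 1 bumps 3 from row 1; 3 starts row 2. P = [[1], [3]], Q = [[1], [2]].
Insert 4: appended to row 1. P = [[1, 4], [3]], Q = [[1, 3], [2]].
Insert 5: appended to row 1. P = [[1, 4, 5], [3]], Q = [[1, 3, 4], [2]].
Insert 2: 2 bumps 4 from row 1; 4 appends to row 2. P = [[1, 2, 5], [3, 4]], Q = [[1, 3, 4], [2, 5]].

So P = [[1, 2, 5], [3, 4]], Q = [[1, 3, 4], [2, 5]].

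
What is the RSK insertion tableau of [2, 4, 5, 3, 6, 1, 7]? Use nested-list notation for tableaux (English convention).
After inserting 2: P = [[2]].
After inserting 4: P = [[2, 4]].
After inserting 5: P = [[2, 4, 5]].
After inserting 3: P = [[2, 3, 5], [4]].
After inserting 6: P = [[2, 3, 5, 6], [4]].
After inserting 1: P = [[1, 3, 5, 6], [2], [4]].
After inserting 7: P = [[1, 3, 5, 6, 7], [2], [4]].

So P = [[1, 3, 5, 6, 7], [2], [4]].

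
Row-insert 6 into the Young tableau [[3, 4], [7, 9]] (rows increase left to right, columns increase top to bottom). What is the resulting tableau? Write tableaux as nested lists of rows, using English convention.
6 is larger than every entry of row 1, so it is appended to row 1. The new tableau is [[3, 4, 6], [7, 9]].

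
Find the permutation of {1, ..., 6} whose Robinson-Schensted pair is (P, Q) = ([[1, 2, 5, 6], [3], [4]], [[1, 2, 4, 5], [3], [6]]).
Reverse the RSK construction: for i from n down to 1, find the cell of Q containing i, remove the entry at that cell from P, and reverse-bump it up through P; the value ejected from row 1 is w(i).

Step i=6: Q has 6 at row 3, column 1; remove 4 from row 3 of P and reverse-bump: 4 enters row 2 and ejects 3; 3 enters row 1 and ejects 2. So w(6) = 2. P is now [[1, 3, 5, 6], [4]].
Step i=5: Q has 5 at row 1, column 4; remove that cell from P, ejecting 6. So w(5) = 6. P is now [[1, 3, 5], [4]].
Step i=4: Q has 4 at row 1, column 3; remove that cell from P, ejecting 5. So w(4) = 5. P is now [[1, 3], [4]].
Step i=3: Q has 3 at row 2, column 1; remove 4 from row 2 of P and reverse-bump: 4 enters row 1 and ejects 3. So w(3) = 3. P is now [[1, 4]].
Step i=2: Q has 2 at row 1, column 2; remove that cell from P, ejecting 4. So w(2) = 4. P is now [[1]].
Step i=1: Q has 1 at row 1, column 1; remove that cell from P, ejecting 1. So w(1) = 1. P is now [].

So w = 1 4 3 5 6 2.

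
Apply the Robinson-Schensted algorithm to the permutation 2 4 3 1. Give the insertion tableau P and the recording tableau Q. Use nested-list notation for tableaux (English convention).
P = [[1, 3], [2], [4]], Q = [[1, 2], [3], [4]]

Insert each entry of the permutation into P by Schensted row insertion, recording in Q the position of each new cell.

Insert 2: appended to row 1. P = [[2]].
Insert 4: appended to row 1. P = [[2, 4]].
Insert 3: 3 bumps 4 from row 1; 4 starts row 2. P = [[2, 3], [4]].
Insert 1: 1 bumps 2 from row 1; 2 bumps 4 from row 2; 4 starts row 3. P = [[1, 3], [2], [4]].

So P = [[1, 3], [2], [4]], Q = [[1, 2], [3], [4]].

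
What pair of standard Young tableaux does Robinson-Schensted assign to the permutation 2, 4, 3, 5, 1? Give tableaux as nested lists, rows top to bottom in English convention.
Insert each entry of the permutation into P by Schensted row insertion, recording in Q the position of each new cell.

Insert 2: appended to row 1. P = [[2]], Q = [[1]].
Insert 4: appended to row 1. P = [[2, 4]], Q = [[1, 2]].
Insert 3: 3 bumps 4 from row 1; 4 starts row 2. P = [[2, 3], [4]], Q = [[1, 2], [3]].
Insert 5: appended to row 1. P = [[2, 3, 5], [4]], Q = [[1, 2, 4], [3]].
Insert 1: 1 bumps 2 from row 1; 2 bumps 4 from row 2; 4 starts row 3. P = [[1, 3, 5], [2], [4]], Q = [[1, 2, 4], [3], [5]].

So P = [[1, 3, 5], [2], [4]], Q = [[1, 2, 4], [3], [5]].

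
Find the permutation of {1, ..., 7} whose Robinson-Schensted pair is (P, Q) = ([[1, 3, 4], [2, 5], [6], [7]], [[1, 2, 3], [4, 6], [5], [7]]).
Reverse the RSK construction: for i from n down to 1, find the cell of Q containing i, remove the entry at that cell from P, and reverse-bump it up through P; the value ejected from row 1 is w(i).

Step i=7: Q has 7 at row 4, column 1; remove 7 from row 4 of P and reverse-bump: 7 enters row 3 and ejects 6; 6 enters row 2 and ejects 5; 5 enters row 1 and ejects 4. So w(7) = 4. P is now [[1, 3, 5], [2, 6], [7]].
Step i=6: Q has 6 at row 2, column 2; remove 6 from row 2 of P and reverse-bump: 6 enters row 1 and ejects 5. So w(6) = 5. P is now [[1, 3, 6], [2], [7]].
Step i=5: Q has 5 at row 3, column 1; remove 7 from row 3 of P and reverse-bump: 7 enters row 2 and ejects 2; 2 enters row 1 and ejects 1. So w(5) = 1. P is now [[2, 3, 6], [7]].
Step i=4: Q has 4 at row 2, column 1; remove 7 from row 2 of P and reverse-bump: 7 enters row 1 and ejects 6. So w(4) = 6. P is now [[2, 3, 7]].
Step i=3: Q has 3 at row 1, column 3; remove that cell from P, ejecting 7. So w(3) = 7. P is now [[2, 3]].
Step i=2: Q has 2 at row 1, column 2; remove that cell from P, ejecting 3. So w(2) = 3. P is now [[2]].
Step i=1: Q has 1 at row 1, column 1; remove that cell from P, ejecting 2. So w(1) = 2. P is now [].

So w = 2 3 7 6 1 5 4.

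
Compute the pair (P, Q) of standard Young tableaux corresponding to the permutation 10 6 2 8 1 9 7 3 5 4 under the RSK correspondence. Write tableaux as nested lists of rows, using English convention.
Insert each entry of the permutation into P by Schensted row insertion, recording in Q the position of each new cell.

Insert 10: appended to row 1. P = [[10]], Q = [[1]].
Insert 6: 6 bumps 10 from row 1; 10 starts row 2. P = [[6], [10]], Q = [[1], [2]].
Insert 2: 2 bumps 6 from row 1; 6 bumps 10 from row 2; 10 starts row 3. P = [[2], [6], [10]], Q = [[1], [2], [3]].
Insert 8: appended to row 1. P = [[2, 8], [6], [10]], Q = [[1, 4], [2], [3]].
Insert 1: 1 bumps 2 from row 1; 2 bumps 6 from row 2; 6 bumps 10 from row 3; 10 starts row 4. P = [[1, 8], [2], [6], [10]], Q = [[1, 4], [2], [3], [5]].
Insert 9: appended to row 1. P = [[1, 8, 9], [2], [6], [10]], Q = [[1, 4, 6], [2], [3], [5]].
Insert 7: 7 bumps 8 from row 1; 8 appends to row 2. P = [[1, 7, 9], [2, 8], [6], [10]], Q = [[1, 4, 6], [2, 7], [3], [5]].
Insert 3: 3 bumps 7 from row 1; 7 bumps 8 from row 2; 8 appends to row 3. P = [[1, 3, 9], [2, 7], [6, 8], [10]], Q = [[1, 4, 6], [2, 7], [3, 8], [5]].
Insert 5: 5 bumps 9 from row 1; 9 appends to row 2. P = [[1, 3, 5], [2, 7, 9], [6, 8], [10]], Q = [[1, 4, 6], [2, 7, 9], [3, 8], [5]].
Insert 4: 4 bumps 5 from row 1; 5 bumps 7 from row 2; 7 bumps 8 from row 3; 8 bumps 10 from row 4; 10 starts row 5. P = [[1, 3, 4], [2, 5, 9], [6, 7], [8], [10]], Q = [[1, 4, 6], [2, 7, 9], [3, 8], [5], [10]].

So P = [[1, 3, 4], [2, 5, 9], [6, 7], [8], [10]], Q = [[1, 4, 6], [2, 7, 9], [3, 8], [5], [10]].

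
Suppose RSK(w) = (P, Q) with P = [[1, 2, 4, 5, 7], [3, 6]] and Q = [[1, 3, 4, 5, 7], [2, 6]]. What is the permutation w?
Reverse the RSK construction: for i from n down to 1, find the cell of Q containing i, remove the entry at that cell from P, and reverse-bump it up through P; the value ejected from row 1 is w(i).

Step i=7: Q has 7 at row 1, column 5; remove that cell from P, ejecting 7. So w(7) = 7. P is now [[1, 2, 4, 5], [3, 6]].
Step i=6: Q has 6 at row 2, column 2; remove 6 from row 2 of P and reverse-bump: 6 enters row 1 and ejects 5. So w(6) = 5. P is now [[1, 2, 4, 6], [3]].
Step i=5: Q has 5 at row 1, column 4; remove that cell from P, ejecting 6. So w(5) = 6. P is now [[1, 2, 4], [3]].
Step i=4: Q has 4 at row 1, column 3; remove that cell from P, ejecting 4. So w(4) = 4. P is now [[1, 2], [3]].
Step i=3: Q has 3 at row 1, column 2; remove that cell from P, ejecting 2. So w(3) = 2. P is now [[1], [3]].
Step i=2: Q has 2 at row 2, column 1; remove 3 from row 2 of P and reverse-bump: 3 enters row 1 and ejects 1. So w(2) = 1. P is now [[3]].
Step i=1: Q has 1 at row 1, column 1; remove that cell from P, ejecting 3. So w(1) = 3. P is now [].

So w = 3 1 2 4 6 5 7.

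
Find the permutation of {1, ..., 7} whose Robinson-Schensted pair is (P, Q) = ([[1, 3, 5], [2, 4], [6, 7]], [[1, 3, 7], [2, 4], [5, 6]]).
6 2 7 4 1 3 5

Reverse the RSK construction: for i from n down to 1, find the cell of Q containing i, remove the entry at that cell from P, and reverse-bump it up through P; the value ejected from row 1 is w(i).

Step i=7: Q has 7 at row 1, column 3; remove that cell from P, ejecting 5. So w(7) = 5. P is now [[1, 3], [2, 4], [6, 7]].
Step i=6: Q has 6 at row 3, column 2; remove 7 from row 3 of P and reverse-bump: 7 enters row 2 and ejects 4; 4 enters row 1 and ejects 3. So w(6) = 3. P is now [[1, 4], [2, 7], [6]].
Step i=5: Q has 5 at row 3, column 1; remove 6 from row 3 of P and reverse-bump: 6 enters row 2 and ejects 2; 2 enters row 1 and ejects 1. So w(5) = 1. P is now [[2, 4], [6, 7]].
Step i=4: Q has 4 at row 2, column 2; remove 7 from row 2 of P and reverse-bump: 7 enters row 1 and ejects 4. So w(4) = 4. P is now [[2, 7], [6]].
Step i=3: Q has 3 at row 1, column 2; remove that cell from P, ejecting 7. So w(3) = 7. P is now [[2], [6]].
Step i=2: Q has 2 at row 2, column 1; remove 6 from row 2 of P and reverse-bump: 6 enters row 1 and ejects 2. So w(2) = 2. P is now [[6]].
Step i=1: Q has 1 at row 1, column 1; remove that cell from P, ejecting 6. So w(1) = 6. P is now [].

So w = 6 2 7 4 1 3 5.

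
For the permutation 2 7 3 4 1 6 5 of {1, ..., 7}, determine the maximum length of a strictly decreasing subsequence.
3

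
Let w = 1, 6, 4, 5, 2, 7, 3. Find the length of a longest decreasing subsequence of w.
3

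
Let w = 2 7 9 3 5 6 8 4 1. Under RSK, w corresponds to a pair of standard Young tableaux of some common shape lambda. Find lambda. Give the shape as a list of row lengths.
[5, 2, 1, 1]

Row-insert each entry into an empty tableau.

After inserting 2: P = [[2]].
After inserting 7: P = [[2, 7]].
After inserting 9: P = [[2, 7, 9]].
After inserting 3: P = [[2, 3, 9], [7]].
After inserting 5: P = [[2, 3, 5], [7, 9]].
After inserting 6: P = [[2, 3, 5, 6], [7, 9]].
After inserting 8: P = [[2, 3, 5, 6, 8], [7, 9]].
After inserting 4: P = [[2, 3, 4, 6, 8], [5, 9], [7]].
After inserting 1: P = [[1, 3, 4, 6, 8], [2, 9], [5], [7]].

The final insertion tableau P = [[1, 3, 4, 6, 8], [2, 9], [5], [7]] has shape [5, 2, 1, 1].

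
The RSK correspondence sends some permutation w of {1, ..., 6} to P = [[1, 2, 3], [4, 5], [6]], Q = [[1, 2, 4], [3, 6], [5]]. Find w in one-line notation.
1 6 4 5 2 3

Reverse the RSK construction: for i from n down to 1, find the cell of Q containing i, remove the entry at that cell from P, and reverse-bump it up through P; the value ejected from row 1 is w(i).

Step i=6: Q has 6 at row 2, column 2; remove 5 from row 2 of P and reverse-bump: 5 enters row 1 and ejects 3. So w(6) = 3. P is now [[1, 2, 5], [4], [6]].
Step i=5: Q has 5 at row 3, column 1; remove 6 from row 3 of P and reverse-bump: 6 enters row 2 and ejects 4; 4 enters row 1 and ejects 2. So w(5) = 2. P is now [[1, 4, 5], [6]].
Step i=4: Q has 4 at row 1, column 3; remove that cell from P, ejecting 5. So w(4) = 5. P is now [[1, 4], [6]].
Step i=3: Q has 3 at row 2, column 1; remove 6 from row 2 of P and reverse-bump: 6 enters row 1 and ejects 4. So w(3) = 4. P is now [[1, 6]].
Step i=2: Q has 2 at row 1, column 2; remove that cell from P, ejecting 6. So w(2) = 6. P is now [[1]].
Step i=1: Q has 1 at row 1, column 1; remove that cell from P, ejecting 1. So w(1) = 1. P is now [].

So w = 1 6 4 5 2 3.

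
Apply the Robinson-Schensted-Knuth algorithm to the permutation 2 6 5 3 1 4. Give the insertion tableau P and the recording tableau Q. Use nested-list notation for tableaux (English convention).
Insert each entry of the permutation into P by Schensted row insertion, recording in Q the position of each new cell.

Insert 2: appended to row 1. P = [[2]].
Insert 6: appended to row 1. P = [[2, 6]].
Insert 5: 5 bumps 6 from row 1; 6 starts row 2. P = [[2, 5], [6]].
Insert 3: 3 bumps 5 from row 1; 5 bumps 6 from row 2; 6 starts row 3. P = [[2, 3], [5], [6]].
Insert 1: 1 bumps 2 from row 1; 2 bumps 5 from row 2; 5 bumps 6 from row 3; 6 starts row 4. P = [[1, 3], [2], [5], [6]].
Insert 4: appended to row 1. P = [[1, 3, 4], [2], [5], [6]].

So P = [[1, 3, 4], [2], [5], [6]], Q = [[1, 2, 6], [3], [4], [5]].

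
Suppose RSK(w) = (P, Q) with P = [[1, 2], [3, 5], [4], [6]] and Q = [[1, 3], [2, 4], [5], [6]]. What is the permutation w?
4 1 6 5 3 2

Reverse RSK: for i = n, n-1, ..., 1, locate i in Q, remove the corresponding corner cell from P, and reverse-bump its entry up through P; the value ejected from row 1 is w(i).

So w = 4 1 6 5 3 2.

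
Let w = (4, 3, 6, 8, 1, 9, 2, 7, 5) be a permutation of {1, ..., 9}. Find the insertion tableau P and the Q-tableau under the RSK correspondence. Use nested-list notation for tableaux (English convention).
Insert each entry of the permutation into P by Schensted row insertion, recording in Q the position of each new cell.

Insert 4: appended to row 1. P = [[4]].
Insert 3: 3 bumps 4 from row 1; 4 starts row 2. P = [[3], [4]].
Insert 6: appended to row 1. P = [[3, 6], [4]].
Insert 8: appended to row 1. P = [[3, 6, 8], [4]].
Insert 1: 1 bumps 3 from row 1; 3 bumps 4 from row 2; 4 starts row 3. P = [[1, 6, 8], [3], [4]].
Insert 9: appended to row 1. P = [[1, 6, 8, 9], [3], [4]].
Insert 2: 2 bumps 6 from row 1; 6 appends to row 2. P = [[1, 2, 8, 9], [3, 6], [4]].
Insert 7: 7 bumps 8 from row 1; 8 appends to row 2. P = [[1, 2, 7, 9], [3, 6, 8], [4]].
Insert 5: 5 bumps 7 from row 1; 7 bumps 8 from row 2; 8 appends to row 3. P = [[1, 2, 5, 9], [3, 6, 7], [4, 8]].

So P = [[1, 2, 5, 9], [3, 6, 7], [4, 8]], Q = [[1, 3, 4, 6], [2, 7, 8], [5, 9]].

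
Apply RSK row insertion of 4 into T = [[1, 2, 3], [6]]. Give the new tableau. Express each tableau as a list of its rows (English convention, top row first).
[[1, 2, 3, 4], [6]]

4 is larger than every entry of row 1, so it is appended to row 1. The new tableau is [[1, 2, 3, 4], [6]].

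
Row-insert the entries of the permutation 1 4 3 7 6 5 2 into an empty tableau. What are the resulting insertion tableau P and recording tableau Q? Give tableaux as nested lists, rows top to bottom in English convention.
P = [[1, 2, 5], [3, 6], [4], [7]], Q = [[1, 2, 4], [3, 5], [6], [7]]

Insert each entry of the permutation into P by Schensted row insertion, recording in Q the position of each new cell.

Insert 1: appended to row 1. P = [[1]].
Insert 4: appended to row 1. P = [[1, 4]].
Insert 3: 3 bumps 4 from row 1; 4 starts row 2. P = [[1, 3], [4]].
Insert 7: appended to row 1. P = [[1, 3, 7], [4]].
Insert 6: 6 bumps 7 from row 1; 7 appends to row 2. P = [[1, 3, 6], [4, 7]].
Insert 5: 5 bumps 6 from row 1; 6 bumps 7 from row 2; 7 starts row 3. P = [[1, 3, 5], [4, 6], [7]].
Insert 2: 2 bumps 3 from row 1; 3 bumps 4 from row 2; 4 bumps 7 from row 3; 7 starts row 4. P = [[1, 2, 5], [3, 6], [4], [7]].

So P = [[1, 2, 5], [3, 6], [4], [7]], Q = [[1, 2, 4], [3, 5], [6], [7]].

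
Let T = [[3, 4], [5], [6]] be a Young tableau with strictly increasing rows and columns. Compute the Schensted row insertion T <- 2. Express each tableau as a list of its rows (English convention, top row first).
In row 1, 2 replaces 3 (the leftmost entry greater than 2); 3 is bumped to row 2. In row 2, 3 replaces 5 (the leftmost entry greater than 3); 5 is bumped to row 3. In row 3, 5 replaces 6 (the leftmost entry greater than 5); 6 is bumped to row 4. 6 starts a new row 4. The new tableau is [[2, 4], [3], [5], [6]].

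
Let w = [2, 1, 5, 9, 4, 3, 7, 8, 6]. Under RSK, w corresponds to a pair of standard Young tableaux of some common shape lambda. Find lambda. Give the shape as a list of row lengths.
RSK row insertion gives P = [[1, 3, 6, 8], [2, 4, 7], [5, 9]], which has shape [4, 3, 2].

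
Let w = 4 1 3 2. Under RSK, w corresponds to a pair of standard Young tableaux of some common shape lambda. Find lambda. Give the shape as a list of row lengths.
[2, 1, 1]

Row-insert each entry into an empty tableau.

After inserting 4: P = [[4]].
After inserting 1: P = [[1], [4]].
After inserting 3: P = [[1, 3], [4]].
After inserting 2: P = [[1, 2], [3], [4]].

The final insertion tableau P = [[1, 2], [3], [4]] has shape [2, 1, 1].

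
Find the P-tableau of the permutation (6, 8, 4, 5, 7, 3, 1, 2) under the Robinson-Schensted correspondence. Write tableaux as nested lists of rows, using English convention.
P = [[1, 2, 7], [3, 5], [4, 8], [6]]

Insert 6: appended to row 1. P = [[6]].
Insert 8: appended to row 1. P = [[6, 8]].
Insert 4: 4 bumps 6 from row 1; 6 starts row 2. P = [[4, 8], [6]].
Insert 5: 5 bumps 8 from row 1; 8 appends to row 2. P = [[4, 5], [6, 8]].
Insert 7: appended to row 1. P = [[4, 5, 7], [6, 8]].
Insert 3: 3 bumps 4 from row 1; 4 bumps 6 from row 2; 6 starts row 3. P = [[3, 5, 7], [4, 8], [6]].
Insert 1: 1 bumps 3 from row 1; 3 bumps 4 from row 2; 4 bumps 6 from row 3; 6 starts row 4. P = [[1, 5, 7], [3, 8], [4], [6]].
Insert 2: 2 bumps 5 from row 1; 5 bumps 8 from row 2; 8 appends to row 3. P = [[1, 2, 7], [3, 5], [4, 8], [6]].

So P = [[1, 2, 7], [3, 5], [4, 8], [6]].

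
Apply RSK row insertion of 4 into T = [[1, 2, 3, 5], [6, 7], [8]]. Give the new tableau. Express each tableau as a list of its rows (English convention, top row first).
[[1, 2, 3, 4], [5, 7], [6], [8]]

In row 1, 4 replaces 5 (the leftmost entry greater than 4); 5 is bumped to row 2. In row 2, 5 replaces 6 (the leftmost entry greater than 5); 6 is bumped to row 3. In row 3, 6 replaces 8 (the leftmost entry greater than 6); 8 is bumped to row 4. 8 starts a new row 4. The new tableau is [[1, 2, 3, 4], [5, 7], [6], [8]].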